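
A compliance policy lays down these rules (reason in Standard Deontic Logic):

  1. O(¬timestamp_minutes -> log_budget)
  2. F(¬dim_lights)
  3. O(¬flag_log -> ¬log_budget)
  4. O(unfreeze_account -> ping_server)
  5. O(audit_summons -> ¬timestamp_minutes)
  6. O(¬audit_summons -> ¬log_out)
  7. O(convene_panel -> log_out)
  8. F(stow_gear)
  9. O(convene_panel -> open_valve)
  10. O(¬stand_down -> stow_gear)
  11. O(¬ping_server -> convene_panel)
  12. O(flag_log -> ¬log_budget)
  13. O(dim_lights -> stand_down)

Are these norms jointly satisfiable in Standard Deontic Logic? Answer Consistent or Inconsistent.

Premise 10 is O(¬stand_down -> stow_gear), but O(¬stand_down) is not derivable from the premises, so it does not yield O(stow_gear).
So O(stow_gear) is not derivable, and the apparent clash with O(¬stow_gear) does not arise.
A world satisfying every obligation exists (e.g. audit_summons=false, convene_panel=false, dim_lights=true, flag_log=false, log_budget=false, log_out=false, open_valve=false, ping_server=true, stand_down=true, stow_gear=false, timestamp_minutes=true, unfreeze_account=false); no atom is both obligatory and forbidden, so the set is consistent.

Consistent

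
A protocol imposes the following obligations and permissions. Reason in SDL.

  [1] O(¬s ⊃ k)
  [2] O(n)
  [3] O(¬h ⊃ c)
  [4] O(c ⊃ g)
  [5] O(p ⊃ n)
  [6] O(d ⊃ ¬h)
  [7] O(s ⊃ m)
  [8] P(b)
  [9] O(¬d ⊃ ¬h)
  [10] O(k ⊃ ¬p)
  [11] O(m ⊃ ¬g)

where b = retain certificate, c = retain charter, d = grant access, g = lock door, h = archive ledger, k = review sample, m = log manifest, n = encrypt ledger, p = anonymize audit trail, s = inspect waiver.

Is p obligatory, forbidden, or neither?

Forbidden

By case analysis on d: premise 6 gives O(d ⊃ ¬h) and premise 9 gives O(¬d ⊃ ¬h), so O(¬h) either way.
With premise 3, O(¬h ⊃ c), the K-axiom yields O(c).
Premise 4 is O(c ⊃ g); since O(c), deontic closure gives O(g).
Premise 11 is O(m ⊃ ¬g); contrapositively O(g ⊃ ¬m). Since O(g) holds, K gives O(¬m).
Premise 7, O(s ⊃ m), contraposes to O(¬m ⊃ ¬s); with O(¬m) we get O(¬s).
Applying K to premise 1 (O(¬s ⊃ k)) and O(¬s) yields O(k).
With premise 10, O(k ⊃ ¬p), the K-axiom yields O(¬p).
Premises 2, 5, 8 do not contribute to this derivation.
Thus O(¬p), which is F(p): p is forbidden.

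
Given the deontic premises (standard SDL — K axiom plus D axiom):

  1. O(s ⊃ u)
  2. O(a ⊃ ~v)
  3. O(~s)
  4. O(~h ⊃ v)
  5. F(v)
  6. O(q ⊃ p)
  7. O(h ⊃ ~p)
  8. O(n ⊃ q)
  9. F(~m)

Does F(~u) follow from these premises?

No

Premise 1 is O(s ⊃ u), but O(s) is not derivable from the premises, so it does not yield O(u).
No other premise forces O(u). An ideal world satisfying every premise can still have ~u true, so F(~u) is not derivable.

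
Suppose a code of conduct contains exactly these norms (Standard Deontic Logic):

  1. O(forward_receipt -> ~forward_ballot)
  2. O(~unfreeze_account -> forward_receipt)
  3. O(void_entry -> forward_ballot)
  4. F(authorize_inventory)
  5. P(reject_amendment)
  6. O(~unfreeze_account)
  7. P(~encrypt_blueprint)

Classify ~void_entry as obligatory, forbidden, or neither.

Obligatory

Premise 6 gives O(~unfreeze_account).
With premise 2, O(~unfreeze_account -> forward_receipt), the K-axiom yields O(forward_receipt).
Premise 1 is O(forward_receipt -> ~forward_ballot); since O(forward_receipt), deontic closure gives O(~forward_ballot).
Premise 3, O(void_entry -> forward_ballot), contraposes to O(~forward_ballot -> ~void_entry); with O(~forward_ballot) we get O(~void_entry).
Premises 4, 5, 7 do not contribute to this derivation.
Hence ~void_entry is obligatory.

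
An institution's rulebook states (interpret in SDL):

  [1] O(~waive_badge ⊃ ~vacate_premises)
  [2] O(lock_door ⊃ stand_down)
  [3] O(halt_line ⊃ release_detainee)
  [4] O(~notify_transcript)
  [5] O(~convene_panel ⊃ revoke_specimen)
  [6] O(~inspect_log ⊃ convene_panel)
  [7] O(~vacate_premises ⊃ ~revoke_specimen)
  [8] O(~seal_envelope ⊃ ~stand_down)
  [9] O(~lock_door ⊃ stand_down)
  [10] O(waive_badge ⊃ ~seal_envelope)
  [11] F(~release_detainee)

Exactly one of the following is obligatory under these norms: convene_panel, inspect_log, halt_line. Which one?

convene_panel

By case analysis on lock_door: premise 2 gives O(lock_door ⊃ stand_down) and premise 9 gives O(~lock_door ⊃ stand_down), so O(stand_down) either way.
Premise 8, O(~seal_envelope ⊃ ~stand_down), contraposes to O(stand_down ⊃ seal_envelope); with O(stand_down) we get O(seal_envelope).
The contrapositive of premise 10 (O(waive_badge ⊃ ~seal_envelope)) is O(seal_envelope ⊃ ~waive_badge), and O(seal_envelope) is already established, so O(~waive_badge).
With premise 1, O(~waive_badge ⊃ ~vacate_premises), the K-axiom yields O(~vacate_premises).
With premise 7, O(~vacate_premises ⊃ ~revoke_specimen), the K-axiom yields O(~revoke_specimen).
The contrapositive of premise 5 (O(~convene_panel ⊃ revoke_specimen)) is O(~revoke_specimen ⊃ convene_panel), and O(~revoke_specimen) is already established, so O(convene_panel).
So O(convene_panel) holds — convene_panel is obligatory. None of the other listed options is made obligatory by any chain of premises.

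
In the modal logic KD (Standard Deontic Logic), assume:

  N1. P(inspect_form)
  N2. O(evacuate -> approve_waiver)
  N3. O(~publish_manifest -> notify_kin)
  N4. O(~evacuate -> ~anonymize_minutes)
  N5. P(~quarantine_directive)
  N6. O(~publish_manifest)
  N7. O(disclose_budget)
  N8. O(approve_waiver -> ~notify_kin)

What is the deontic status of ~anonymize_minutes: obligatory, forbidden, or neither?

From premise 6 we have O(~publish_manifest).
Premise 3 is O(~publish_manifest -> notify_kin); since O(~publish_manifest), deontic closure gives O(notify_kin).
The contrapositive of premise 8 (O(approve_waiver -> ~notify_kin)) is O(notify_kin -> ~approve_waiver), and O(notify_kin) is already established, so O(~approve_waiver).
Premise 2, O(evacuate -> approve_waiver), contraposes to O(~approve_waiver -> ~evacuate); with O(~approve_waiver) we get O(~evacuate).
With premise 4, O(~evacuate -> ~anonymize_minutes), the K-axiom yields O(~anonymize_minutes).
Premises 1, 5, 7 do not contribute to this derivation.
Hence ~anonymize_minutes is obligatory.

Obligatory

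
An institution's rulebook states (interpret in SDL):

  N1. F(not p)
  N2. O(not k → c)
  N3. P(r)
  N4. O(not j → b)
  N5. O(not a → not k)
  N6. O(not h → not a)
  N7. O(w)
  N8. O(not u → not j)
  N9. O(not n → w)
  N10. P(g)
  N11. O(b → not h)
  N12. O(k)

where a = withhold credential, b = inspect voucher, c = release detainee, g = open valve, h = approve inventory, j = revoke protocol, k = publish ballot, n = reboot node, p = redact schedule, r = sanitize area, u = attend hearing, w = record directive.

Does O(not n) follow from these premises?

Premise 9 is O(not n → w); even if O(w) held, inferring O(not n) would be affirming the consequent — invalid.
No other premise forces O(not n). An ideal world satisfying every premise can still have not n false, so O(not n) is not derivable.

No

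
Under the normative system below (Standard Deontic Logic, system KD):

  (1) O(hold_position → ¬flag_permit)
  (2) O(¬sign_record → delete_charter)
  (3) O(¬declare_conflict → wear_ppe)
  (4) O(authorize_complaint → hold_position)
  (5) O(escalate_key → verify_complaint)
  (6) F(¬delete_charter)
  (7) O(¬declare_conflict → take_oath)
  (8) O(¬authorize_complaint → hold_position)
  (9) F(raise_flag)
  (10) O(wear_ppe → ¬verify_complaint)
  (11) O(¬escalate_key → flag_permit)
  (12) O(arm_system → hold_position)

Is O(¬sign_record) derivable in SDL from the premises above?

Premise 2 is O(¬sign_record → delete_charter); even if O(delete_charter) held, inferring O(¬sign_record) would be affirming the consequent — invalid.
No other premise forces O(¬sign_record). An ideal world satisfying every premise can still have ¬sign_record false, so O(¬sign_record) is not derivable.

No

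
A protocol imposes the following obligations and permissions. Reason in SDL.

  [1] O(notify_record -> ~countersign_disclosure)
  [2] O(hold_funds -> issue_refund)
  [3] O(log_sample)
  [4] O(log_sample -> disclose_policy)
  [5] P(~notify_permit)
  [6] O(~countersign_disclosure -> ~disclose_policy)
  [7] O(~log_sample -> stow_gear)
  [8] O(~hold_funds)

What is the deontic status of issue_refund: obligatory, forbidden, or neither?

Premise 2 is O(hold_funds -> issue_refund), but O(hold_funds) is not derivable from the premises, so it does not yield O(issue_refund).
No premise or chain of K-axiom applications forces O(issue_refund), and none forces O(~issue_refund). So issue_refund is neither obligatory nor forbidden under these norms.

Neither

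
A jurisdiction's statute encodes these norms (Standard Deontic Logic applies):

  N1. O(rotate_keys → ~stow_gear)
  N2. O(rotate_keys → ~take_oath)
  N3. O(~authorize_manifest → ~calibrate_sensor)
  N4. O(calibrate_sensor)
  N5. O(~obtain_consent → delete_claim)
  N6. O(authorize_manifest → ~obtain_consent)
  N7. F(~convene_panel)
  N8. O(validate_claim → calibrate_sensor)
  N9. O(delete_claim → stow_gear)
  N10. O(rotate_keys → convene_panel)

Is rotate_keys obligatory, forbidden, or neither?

Premise 4 gives O(calibrate_sensor).
The contrapositive of premise 3 (O(~authorize_manifest → ~calibrate_sensor)) is O(calibrate_sensor → authorize_manifest), and O(calibrate_sensor) is already established, so O(authorize_manifest).
With premise 6, O(authorize_manifest → ~obtain_consent), the K-axiom yields O(~obtain_consent).
Premise 5 is O(~obtain_consent → delete_claim); since O(~obtain_consent), deontic closure gives O(delete_claim).
Applying K to premise 9 (O(delete_claim → stow_gear)) and O(delete_claim) yields O(stow_gear).
Premise 1 is O(rotate_keys → ~stow_gear); contrapositively O(stow_gear → ~rotate_keys). Since O(stow_gear) holds, K gives O(~rotate_keys).
Premises 2, 7, 8, 10 do not contribute to this derivation.
Thus O(~rotate_keys), which is F(rotate_keys): rotate_keys is forbidden.

Forbidden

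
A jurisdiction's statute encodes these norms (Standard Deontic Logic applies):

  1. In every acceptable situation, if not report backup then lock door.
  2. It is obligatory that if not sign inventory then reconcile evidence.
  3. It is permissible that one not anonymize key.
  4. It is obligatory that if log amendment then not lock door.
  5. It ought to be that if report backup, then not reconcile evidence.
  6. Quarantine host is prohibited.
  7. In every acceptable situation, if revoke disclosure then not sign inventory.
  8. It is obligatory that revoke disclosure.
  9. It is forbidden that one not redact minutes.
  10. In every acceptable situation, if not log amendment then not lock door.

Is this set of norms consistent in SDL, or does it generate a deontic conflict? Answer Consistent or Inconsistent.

Premises 10 and 4 cover both cases: O(¬log_amendment → ¬lock_door) and O(log_amendment → ¬lock_door). Since ¬log_amendment ∨ log_amendment is a tautology, O(¬lock_door) follows.
The contrapositive of premise 1 (O(¬report_backup → lock_door)) is O(¬lock_door → report_backup), and O(¬lock_door) is already established, so O(report_backup).
Premise 5 is O(report_backup → ¬reconcile_evidence); since O(report_backup), deontic closure gives O(¬reconcile_evidence).
Premise 2, O(¬sign_inventory → reconcile_evidence), contraposes to O(¬reconcile_evidence → sign_inventory); with O(¬reconcile_evidence) we get O(sign_inventory).
Premise 7, O(revoke_disclosure → ¬sign_inventory), contraposes to O(sign_inventory → ¬revoke_disclosure); with O(sign_inventory) we get O(¬revoke_disclosure).
But premise 8 directly asserts O(revoke_disclosure).
We now have both O(¬revoke_disclosure) and O(revoke_disclosure) — revoke_disclosure is simultaneously obligatory and forbidden, violating the D-axiom.

Inconsistent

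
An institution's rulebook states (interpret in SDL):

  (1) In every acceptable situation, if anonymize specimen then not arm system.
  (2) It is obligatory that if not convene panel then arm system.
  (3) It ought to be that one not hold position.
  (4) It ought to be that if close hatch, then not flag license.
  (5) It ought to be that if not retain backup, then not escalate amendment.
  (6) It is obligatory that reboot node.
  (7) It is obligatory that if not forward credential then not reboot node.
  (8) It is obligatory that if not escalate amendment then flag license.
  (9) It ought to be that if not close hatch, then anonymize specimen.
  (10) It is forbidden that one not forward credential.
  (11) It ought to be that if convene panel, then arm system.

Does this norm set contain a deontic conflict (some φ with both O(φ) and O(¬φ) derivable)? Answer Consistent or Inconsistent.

Premise 7 is O(¬forward_credential → ¬reboot_node), but O(¬forward_credential) is not derivable from the premises, so it does not yield O(¬reboot_node).
So O(¬reboot_node) is not derivable, and the apparent clash with O(reboot_node) does not arise.
A world satisfying every obligation exists (e.g. anonymize_specimen=false, arm_system=true, close_hatch=true, convene_panel=false, escalate_amendment=true, flag_license=false, forward_credential=true, hold_position=false, reboot_node=true, retain_backup=true); no atom is both obligatory and forbidden, so the set is consistent.

Consistent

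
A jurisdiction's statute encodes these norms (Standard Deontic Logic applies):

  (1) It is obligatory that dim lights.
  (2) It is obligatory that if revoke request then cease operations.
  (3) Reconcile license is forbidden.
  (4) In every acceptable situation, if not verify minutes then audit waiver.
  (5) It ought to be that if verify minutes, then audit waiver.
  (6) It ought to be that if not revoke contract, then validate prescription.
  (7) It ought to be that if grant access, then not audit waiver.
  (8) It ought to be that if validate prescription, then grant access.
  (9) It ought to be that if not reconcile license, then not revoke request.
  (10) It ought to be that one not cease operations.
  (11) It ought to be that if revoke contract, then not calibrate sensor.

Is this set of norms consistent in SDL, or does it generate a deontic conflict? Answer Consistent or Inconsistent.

Premise 2 is O(revoke_request → cease_operations), but O(revoke_request) is not derivable from the premises, so it does not yield O(cease_operations).
So O(cease_operations) is not derivable, and the apparent clash with O(¬cease_operations) does not arise.
A world satisfying every obligation exists (e.g. audit_waiver=true, calibrate_sensor=false, cease_operations=false, dim_lights=true, grant_access=false, reconcile_license=false, revoke_contract=true, revoke_request=false, validate_prescription=false, verify_minutes=false); no atom is both obligatory and forbidden, so the set is consistent.

Consistent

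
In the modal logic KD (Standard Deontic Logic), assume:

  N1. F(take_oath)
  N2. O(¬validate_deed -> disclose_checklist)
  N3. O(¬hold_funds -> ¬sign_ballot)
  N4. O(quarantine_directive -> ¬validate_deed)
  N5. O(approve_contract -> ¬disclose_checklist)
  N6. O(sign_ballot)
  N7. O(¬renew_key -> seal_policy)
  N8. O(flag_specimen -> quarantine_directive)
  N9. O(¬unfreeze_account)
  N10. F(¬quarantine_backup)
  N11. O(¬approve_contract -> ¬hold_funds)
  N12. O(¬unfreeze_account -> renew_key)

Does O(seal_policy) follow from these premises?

No

Premise 7 is O(¬renew_key -> seal_policy), but O(¬renew_key) is not derivable from the premises, so it does not yield O(seal_policy).
No other premise forces O(seal_policy). An ideal world satisfying every premise can still have seal_policy false, so O(seal_policy) is not derivable.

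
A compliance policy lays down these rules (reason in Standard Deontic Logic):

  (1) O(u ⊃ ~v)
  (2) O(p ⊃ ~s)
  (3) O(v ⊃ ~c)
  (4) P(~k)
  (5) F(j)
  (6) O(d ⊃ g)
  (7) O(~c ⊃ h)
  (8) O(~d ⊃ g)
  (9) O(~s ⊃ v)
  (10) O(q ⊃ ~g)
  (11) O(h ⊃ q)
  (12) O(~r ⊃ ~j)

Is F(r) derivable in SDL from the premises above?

No

Premise 12 is O(~r ⊃ ~j); even if O(~j) held, inferring O(~r) would be affirming the consequent — invalid.
No other premise forces O(~r). An ideal world satisfying every premise can still have r true, so F(r) is not derivable.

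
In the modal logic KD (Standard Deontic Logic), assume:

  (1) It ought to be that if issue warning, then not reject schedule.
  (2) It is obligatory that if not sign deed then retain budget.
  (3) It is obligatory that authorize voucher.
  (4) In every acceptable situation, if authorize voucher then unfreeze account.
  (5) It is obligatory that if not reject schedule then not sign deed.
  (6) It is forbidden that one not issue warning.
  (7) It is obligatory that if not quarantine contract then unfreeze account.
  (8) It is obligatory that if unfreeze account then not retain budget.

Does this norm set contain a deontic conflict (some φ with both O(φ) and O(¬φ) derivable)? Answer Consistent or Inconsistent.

From premise 3 we have O(authorize_voucher).
From O(authorize_voucher) and premise 4, O(authorize_voucher → unfreeze_account), we obtain O(unfreeze_account).
Premise 8 is O(unfreeze_account → ¬retain_budget); since O(unfreeze_account), deontic closure gives O(¬retain_budget).
Premise 2, O(¬sign_deed → retain_budget), contraposes to O(¬retain_budget → sign_deed); with O(¬retain_budget) we get O(sign_deed).
The contrapositive of premise 5 (O(¬reject_schedule → ¬sign_deed)) is O(sign_deed → reject_schedule), and O(sign_deed) is already established, so O(reject_schedule).
The contrapositive of premise 1 (O(issue_warning → ¬reject_schedule)) is O(reject_schedule → ¬issue_warning), and O(reject_schedule) is already established, so O(¬issue_warning).
However, F(¬issue_warning) at premise 6 amounts to O(issue_warning).
We now have both O(¬issue_warning) and O(issue_warning) — issue_warning is simultaneously obligatory and forbidden, violating the D-axiom.

Inconsistent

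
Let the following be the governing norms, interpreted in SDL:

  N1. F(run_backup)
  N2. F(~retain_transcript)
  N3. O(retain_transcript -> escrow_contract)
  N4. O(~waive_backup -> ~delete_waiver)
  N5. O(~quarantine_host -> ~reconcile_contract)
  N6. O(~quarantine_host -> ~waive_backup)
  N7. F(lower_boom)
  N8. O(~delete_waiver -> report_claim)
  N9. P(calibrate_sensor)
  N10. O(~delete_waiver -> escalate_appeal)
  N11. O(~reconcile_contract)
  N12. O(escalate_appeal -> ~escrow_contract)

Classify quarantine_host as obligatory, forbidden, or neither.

Premise 2, F(~retain_transcript), is equivalent to O(retain_transcript).
Premise 3 is O(retain_transcript -> escrow_contract); since O(retain_transcript), deontic closure gives O(escrow_contract).
Premise 12 is O(escalate_appeal -> ~escrow_contract); contrapositively O(escrow_contract -> ~escalate_appeal). Since O(escrow_contract) holds, K gives O(~escalate_appeal).
Premise 10, O(~delete_waiver -> escalate_appeal), contraposes to O(~escalate_appeal -> delete_waiver); with O(~escalate_appeal) we get O(delete_waiver).
Premise 4 is O(~waive_backup -> ~delete_waiver); contrapositively O(delete_waiver -> waive_backup). Since O(delete_waiver) holds, K gives O(waive_backup).
Premise 6 is O(~quarantine_host -> ~waive_backup); contrapositively O(waive_backup -> quarantine_host). Since O(waive_backup) holds, K gives O(quarantine_host).
Premises 1, 5, 7, 8, 9, 11 do not contribute to this derivation.
Hence quarantine_host is obligatory.

Obligatory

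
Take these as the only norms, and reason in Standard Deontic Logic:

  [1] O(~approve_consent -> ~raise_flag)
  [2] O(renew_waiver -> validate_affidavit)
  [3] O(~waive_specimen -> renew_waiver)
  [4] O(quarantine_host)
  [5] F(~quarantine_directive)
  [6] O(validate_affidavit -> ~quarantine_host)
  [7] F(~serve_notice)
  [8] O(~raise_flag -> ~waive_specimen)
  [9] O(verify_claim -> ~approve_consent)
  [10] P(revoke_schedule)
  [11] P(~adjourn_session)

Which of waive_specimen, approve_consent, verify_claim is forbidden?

verify_claim

Premise 4 states O(quarantine_host) outright.
Premise 6 is O(validate_affidavit -> ~quarantine_host); contrapositively O(quarantine_host -> ~validate_affidavit). Since O(quarantine_host) holds, K gives O(~validate_affidavit).
The contrapositive of premise 2 (O(renew_waiver -> validate_affidavit)) is O(~validate_affidavit -> ~renew_waiver), and O(~validate_affidavit) is already established, so O(~renew_waiver).
The contrapositive of premise 3 (O(~waive_specimen -> renew_waiver)) is O(~renew_waiver -> waive_specimen), and O(~renew_waiver) is already established, so O(waive_specimen).
The contrapositive of premise 8 (O(~raise_flag -> ~waive_specimen)) is O(waive_specimen -> raise_flag), and O(waive_specimen) is already established, so O(raise_flag).
Premise 1 is O(~approve_consent -> ~raise_flag); contrapositively O(raise_flag -> approve_consent). Since O(raise_flag) holds, K gives O(approve_consent).
The contrapositive of premise 9 (O(verify_claim -> ~approve_consent)) is O(approve_consent -> ~verify_claim), and O(approve_consent) is already established, so O(~verify_claim).
So O(~verify_claim) holds, i.e. verify_claim is forbidden. None of the other listed options is forbidden under the premises.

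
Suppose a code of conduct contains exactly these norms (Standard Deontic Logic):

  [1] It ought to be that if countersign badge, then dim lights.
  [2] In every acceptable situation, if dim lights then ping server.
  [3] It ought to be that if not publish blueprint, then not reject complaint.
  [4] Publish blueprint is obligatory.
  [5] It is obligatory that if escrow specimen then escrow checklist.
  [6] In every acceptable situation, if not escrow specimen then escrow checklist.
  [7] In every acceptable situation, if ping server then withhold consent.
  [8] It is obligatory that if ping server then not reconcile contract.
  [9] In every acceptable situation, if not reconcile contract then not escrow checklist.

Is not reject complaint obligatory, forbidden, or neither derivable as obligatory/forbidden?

Premise 3 is O(¬publish_blueprint → ¬reject_complaint), but O(¬publish_blueprint) is not derivable from the premises, so it does not yield O(¬reject_complaint).
No premise or chain of K-axiom applications forces O(¬reject_complaint), and none forces O(reject_complaint). So ¬reject_complaint is neither obligatory nor forbidden under these norms.

Neither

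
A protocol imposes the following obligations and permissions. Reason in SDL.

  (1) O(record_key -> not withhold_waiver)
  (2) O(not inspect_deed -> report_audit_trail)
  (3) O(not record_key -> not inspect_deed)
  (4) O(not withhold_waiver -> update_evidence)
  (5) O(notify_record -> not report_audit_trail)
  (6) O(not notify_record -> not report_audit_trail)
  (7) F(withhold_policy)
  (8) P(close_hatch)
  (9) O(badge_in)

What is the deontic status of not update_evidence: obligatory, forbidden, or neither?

Forbidden

Premises 6 and 5 are O(not notify_record -> not report_audit_trail) and O(notify_record -> not report_audit_trail); every ideal world satisfies not notify_record or notify_record, so in either case not report_audit_trail holds — hence O(not report_audit_trail).
The contrapositive of premise 2 (O(not inspect_deed -> report_audit_trail)) is O(not report_audit_trail -> inspect_deed), and O(not report_audit_trail) is already established, so O(inspect_deed).
Premise 3 is O(not record_key -> not inspect_deed); contrapositively O(inspect_deed -> record_key). Since O(inspect_deed) holds, K gives O(record_key).
From O(record_key) and premise 1, O(record_key -> not withhold_waiver), we obtain O(not withhold_waiver).
From O(not withhold_waiver) and premise 4, O(not withhold_waiver -> update_evidence), we obtain O(update_evidence).
Premises 7, 8, 9 do not contribute to this derivation.
Thus O(update_evidence), which is F(not update_evidence): not update_evidence is forbidden.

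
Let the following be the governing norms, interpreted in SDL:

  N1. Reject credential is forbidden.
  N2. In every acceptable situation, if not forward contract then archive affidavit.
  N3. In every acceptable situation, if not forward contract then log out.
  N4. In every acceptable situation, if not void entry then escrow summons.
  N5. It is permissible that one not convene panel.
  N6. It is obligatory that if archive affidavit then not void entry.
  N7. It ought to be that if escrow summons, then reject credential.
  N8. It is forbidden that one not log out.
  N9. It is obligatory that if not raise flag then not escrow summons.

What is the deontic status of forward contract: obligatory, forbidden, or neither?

Premise 1, F(reject_credential), is equivalent to O(¬reject_credential).
Premise 7, O(escrow_summons → reject_credential), contraposes to O(¬reject_credential → ¬escrow_summons); with O(¬reject_credential) we get O(¬escrow_summons).
The contrapositive of premise 4 (O(¬void_entry → escrow_summons)) is O(¬escrow_summons → void_entry), and O(¬escrow_summons) is already established, so O(void_entry).
Premise 6 is O(archive_affidavit → ¬void_entry); contrapositively O(void_entry → ¬archive_affidavit). Since O(void_entry) holds, K gives O(¬archive_affidavit).
The contrapositive of premise 2 (O(¬forward_contract → archive_affidavit)) is O(¬archive_affidavit → forward_contract), and O(¬archive_affidavit) is already established, so O(forward_contract).
Premises 3, 5, 8, 9 do not contribute to this derivation.
Hence forward_contract is obligatory.

Obligatory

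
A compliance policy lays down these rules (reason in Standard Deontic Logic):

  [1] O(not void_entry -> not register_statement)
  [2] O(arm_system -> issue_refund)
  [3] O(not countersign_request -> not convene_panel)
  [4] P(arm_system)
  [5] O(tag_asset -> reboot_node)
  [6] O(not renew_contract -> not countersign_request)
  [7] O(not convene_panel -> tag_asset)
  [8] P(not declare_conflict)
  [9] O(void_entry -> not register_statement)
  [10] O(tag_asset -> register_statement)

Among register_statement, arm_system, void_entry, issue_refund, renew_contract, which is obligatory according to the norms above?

Premises 9 and 1 are O(void_entry -> not register_statement) and O(not void_entry -> not register_statement); every ideal world satisfies void_entry or not void_entry, so in either case not register_statement holds — hence O(not register_statement).
The contrapositive of premise 10 (O(tag_asset -> register_statement)) is O(not register_statement -> not tag_asset), and O(not register_statement) is already established, so O(not tag_asset).
Premise 7 is O(not convene_panel -> tag_asset); contrapositively O(not tag_asset -> convene_panel). Since O(not tag_asset) holds, K gives O(convene_panel).
The contrapositive of premise 3 (O(not countersign_request -> not convene_panel)) is O(convene_panel -> countersign_request), and O(convene_panel) is already established, so O(countersign_request).
The contrapositive of premise 6 (O(not renew_contract -> not countersign_request)) is O(countersign_request -> renew_contract), and O(countersign_request) is already established, so O(renew_contract).
So O(renew_contract) holds — renew_contract is obligatory. None of the other listed options is made obligatory by any chain of premises.

renew_contract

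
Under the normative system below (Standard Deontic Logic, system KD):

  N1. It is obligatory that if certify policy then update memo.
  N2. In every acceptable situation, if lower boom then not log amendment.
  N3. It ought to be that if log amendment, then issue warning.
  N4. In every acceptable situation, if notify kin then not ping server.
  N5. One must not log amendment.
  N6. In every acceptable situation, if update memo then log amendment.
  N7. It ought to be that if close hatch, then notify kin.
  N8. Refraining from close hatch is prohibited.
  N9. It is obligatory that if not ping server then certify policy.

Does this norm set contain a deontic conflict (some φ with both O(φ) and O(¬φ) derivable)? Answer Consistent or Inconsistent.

F(log_amendment) at premise 5 means O(¬log_amendment).
Premise 6 is O(update_memo → log_amendment); contrapositively O(¬log_amendment → ¬update_memo). Since O(¬log_amendment) holds, K gives O(¬update_memo).
Premise 1, O(certify_policy → update_memo), contraposes to O(¬update_memo → ¬certify_policy); with O(¬update_memo) we get O(¬certify_policy).
Premise 9 is O(¬ping_server → certify_policy); contrapositively O(¬certify_policy → ping_server). Since O(¬certify_policy) holds, K gives O(ping_server).
Premise 4, O(notify_kin → ¬ping_server), contraposes to O(ping_server → ¬notify_kin); with O(ping_server) we get O(¬notify_kin).
Premise 7, O(close_hatch → notify_kin), contraposes to O(¬notify_kin → ¬close_hatch); with O(¬notify_kin) we get O(¬close_hatch).
But premise 8, F(¬close_hatch), means O(close_hatch).
We now have both O(¬close_hatch) and O(close_hatch) — close_hatch is simultaneously obligatory and forbidden, violating the D-axiom.

Inconsistent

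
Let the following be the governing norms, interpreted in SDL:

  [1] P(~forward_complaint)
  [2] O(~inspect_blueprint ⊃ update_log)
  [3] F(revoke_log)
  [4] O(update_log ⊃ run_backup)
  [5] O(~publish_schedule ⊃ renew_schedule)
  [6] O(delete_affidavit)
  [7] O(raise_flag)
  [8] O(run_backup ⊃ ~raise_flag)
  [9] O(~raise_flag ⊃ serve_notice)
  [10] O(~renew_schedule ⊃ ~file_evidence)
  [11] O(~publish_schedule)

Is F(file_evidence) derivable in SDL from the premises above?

Premise 10 is O(~renew_schedule ⊃ ~file_evidence), but O(~renew_schedule) is not derivable from the premises, so it does not yield O(~file_evidence).
No other premise forces O(~file_evidence). An ideal world satisfying every premise can still have file_evidence true, so F(file_evidence) is not derivable.

No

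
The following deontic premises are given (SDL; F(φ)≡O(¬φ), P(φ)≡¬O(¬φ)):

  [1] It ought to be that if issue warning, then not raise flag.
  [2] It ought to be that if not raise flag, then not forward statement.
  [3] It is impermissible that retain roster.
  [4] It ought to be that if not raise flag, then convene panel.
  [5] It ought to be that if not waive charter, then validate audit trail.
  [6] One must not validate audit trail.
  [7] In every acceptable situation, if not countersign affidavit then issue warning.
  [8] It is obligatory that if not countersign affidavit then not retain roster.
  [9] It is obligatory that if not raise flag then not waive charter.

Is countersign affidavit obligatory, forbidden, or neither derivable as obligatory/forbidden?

Obligatory

F(validate_audit_trail) at premise 6 means O(¬validate_audit_trail).
Premise 5 is O(¬waive_charter → validate_audit_trail); contrapositively O(¬validate_audit_trail → waive_charter). Since O(¬validate_audit_trail) holds, K gives O(waive_charter).
Premise 9, O(¬raise_flag → ¬waive_charter), contraposes to O(waive_charter → raise_flag); with O(waive_charter) we get O(raise_flag).
Premise 1, O(issue_warning → ¬raise_flag), contraposes to O(raise_flag → ¬issue_warning); with O(raise_flag) we get O(¬issue_warning).
Premise 7, O(¬countersign_affidavit → issue_warning), contraposes to O(¬issue_warning → countersign_affidavit); with O(¬issue_warning) we get O(countersign_affidavit).
Premises 2, 3, 4, 8 do not contribute to this derivation.
Hence countersign_affidavit is obligatory.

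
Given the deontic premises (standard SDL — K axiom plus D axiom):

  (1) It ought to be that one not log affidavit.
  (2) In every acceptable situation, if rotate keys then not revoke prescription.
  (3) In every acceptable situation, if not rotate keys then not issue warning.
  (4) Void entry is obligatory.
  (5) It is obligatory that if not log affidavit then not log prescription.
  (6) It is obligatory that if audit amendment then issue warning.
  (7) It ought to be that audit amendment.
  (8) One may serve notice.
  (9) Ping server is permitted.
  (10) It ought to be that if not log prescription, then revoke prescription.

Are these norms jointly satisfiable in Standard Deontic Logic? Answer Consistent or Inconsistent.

Inconsistent

From premise 7 we have O(audit_amendment).
With premise 6, O(audit_amendment → issue_warning), the K-axiom yields O(issue_warning).
The contrapositive of premise 3 (O(¬rotate_keys → ¬issue_warning)) is O(issue_warning → rotate_keys), and O(issue_warning) is already established, so O(rotate_keys).
Premise 2 is O(rotate_keys → ¬revoke_prescription); since O(rotate_keys), deontic closure gives O(¬revoke_prescription).
Premise 10 is O(¬log_prescription → revoke_prescription); contrapositively O(¬revoke_prescription → log_prescription). Since O(¬revoke_prescription) holds, K gives O(log_prescription).
Premise 5 is O(¬log_affidavit → ¬log_prescription); contrapositively O(log_prescription → log_affidavit). Since O(log_prescription) holds, K gives O(log_affidavit).
Yet premise 1 states O(¬log_affidavit).
We now have both O(log_affidavit) and O(¬log_affidavit) — log_affidavit is simultaneously obligatory and forbidden, violating the D-axiom.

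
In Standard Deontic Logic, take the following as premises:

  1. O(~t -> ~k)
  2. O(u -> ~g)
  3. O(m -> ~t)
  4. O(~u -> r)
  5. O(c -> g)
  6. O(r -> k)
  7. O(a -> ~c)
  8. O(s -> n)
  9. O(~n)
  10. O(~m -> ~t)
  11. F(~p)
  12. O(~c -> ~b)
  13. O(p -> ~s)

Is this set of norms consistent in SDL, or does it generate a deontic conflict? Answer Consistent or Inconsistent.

Consistent

Premise 8 is O(s -> n), but O(s) is not derivable from the premises, so it does not yield O(n).
So O(n) is not derivable, and the apparent clash with O(~n) does not arise.
A world satisfying every obligation exists (e.g. a=false, b=false, c=false, g=false, k=false, m=false, n=false, p=true, r=false, s=false, t=false, u=true); no atom is both obligatory and forbidden, so the set is consistent.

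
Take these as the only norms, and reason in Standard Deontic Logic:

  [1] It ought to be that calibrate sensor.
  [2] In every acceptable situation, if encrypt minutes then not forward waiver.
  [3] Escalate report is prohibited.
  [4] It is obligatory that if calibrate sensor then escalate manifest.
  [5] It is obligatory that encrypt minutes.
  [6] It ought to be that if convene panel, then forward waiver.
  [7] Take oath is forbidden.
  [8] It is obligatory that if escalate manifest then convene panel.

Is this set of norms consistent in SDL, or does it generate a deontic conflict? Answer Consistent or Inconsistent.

Inconsistent

Premise 1 states O(calibrate_sensor) outright.
From O(calibrate_sensor) and premise 4, O(calibrate_sensor → escalate_manifest), we obtain O(escalate_manifest).
Applying K to premise 8 (O(escalate_manifest → convene_panel)) and O(escalate_manifest) yields O(convene_panel).
With premise 6, O(convene_panel → forward_waiver), the K-axiom yields O(forward_waiver).
The contrapositive of premise 2 (O(encrypt_minutes → ¬forward_waiver)) is O(forward_waiver → ¬encrypt_minutes), and O(forward_waiver) is already established, so O(¬encrypt_minutes).
However, premise 5 gives O(encrypt_minutes).
We now have both O(¬encrypt_minutes) and O(encrypt_minutes) — encrypt_minutes is simultaneously obligatory and forbidden, violating the D-axiom.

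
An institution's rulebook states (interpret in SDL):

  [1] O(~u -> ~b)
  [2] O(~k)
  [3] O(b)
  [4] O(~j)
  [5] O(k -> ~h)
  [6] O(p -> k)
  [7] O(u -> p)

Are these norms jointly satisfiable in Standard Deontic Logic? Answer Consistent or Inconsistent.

Premise 2 states O(~k) outright.
Premise 6, O(p -> k), contraposes to O(~k -> ~p); with O(~k) we get O(~p).
Premise 7 is O(u -> p); contrapositively O(~p -> ~u). Since O(~p) holds, K gives O(~u).
Premise 1 is O(~u -> ~b); since O(~u), deontic closure gives O(~b).
But premise 3 directly asserts O(b).
We now have both O(~b) and O(b) — b is simultaneously obligatory and forbidden, violating the D-axiom.

Inconsistent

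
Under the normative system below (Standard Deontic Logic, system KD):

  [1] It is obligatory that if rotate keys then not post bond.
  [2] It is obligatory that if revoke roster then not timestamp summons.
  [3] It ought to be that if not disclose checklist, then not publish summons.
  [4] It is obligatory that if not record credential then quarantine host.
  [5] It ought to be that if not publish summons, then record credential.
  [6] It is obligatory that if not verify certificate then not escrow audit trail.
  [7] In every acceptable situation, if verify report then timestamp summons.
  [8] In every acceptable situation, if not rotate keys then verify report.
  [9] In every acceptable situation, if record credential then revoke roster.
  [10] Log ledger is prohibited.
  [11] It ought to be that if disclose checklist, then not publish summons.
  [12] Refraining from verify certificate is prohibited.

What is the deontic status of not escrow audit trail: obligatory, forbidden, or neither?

Premise 6 is O(¬verify_certificate → ¬escrow_audit_trail), but O(¬verify_certificate) is not derivable from the premises, so it does not yield O(¬escrow_audit_trail).
No premise or chain of K-axiom applications forces O(¬escrow_audit_trail), and none forces O(escrow_audit_trail). So ¬escrow_audit_trail is neither obligatory nor forbidden under these norms.

Neither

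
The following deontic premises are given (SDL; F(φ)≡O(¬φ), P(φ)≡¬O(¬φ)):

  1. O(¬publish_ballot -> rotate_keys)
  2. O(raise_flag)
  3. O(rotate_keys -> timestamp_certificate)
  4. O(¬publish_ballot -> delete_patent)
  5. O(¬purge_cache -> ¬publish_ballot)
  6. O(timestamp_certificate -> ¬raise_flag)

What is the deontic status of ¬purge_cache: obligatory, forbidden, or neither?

Forbidden

Premise 2 states O(raise_flag) outright.
Premise 6 is O(timestamp_certificate -> ¬raise_flag); contrapositively O(raise_flag -> ¬timestamp_certificate). Since O(raise_flag) holds, K gives O(¬timestamp_certificate).
Premise 3 is O(rotate_keys -> timestamp_certificate); contrapositively O(¬timestamp_certificate -> ¬rotate_keys). Since O(¬timestamp_certificate) holds, K gives O(¬rotate_keys).
Premise 1, O(¬publish_ballot -> rotate_keys), contraposes to O(¬rotate_keys -> publish_ballot); with O(¬rotate_keys) we get O(publish_ballot).
Premise 5 is O(¬purge_cache -> ¬publish_ballot); contrapositively O(publish_ballot -> purge_cache). Since O(publish_ballot) holds, K gives O(purge_cache).
Premise 4 does not contribute to this derivation.
Thus O(purge_cache), which is F(¬purge_cache): ¬purge_cache is forbidden.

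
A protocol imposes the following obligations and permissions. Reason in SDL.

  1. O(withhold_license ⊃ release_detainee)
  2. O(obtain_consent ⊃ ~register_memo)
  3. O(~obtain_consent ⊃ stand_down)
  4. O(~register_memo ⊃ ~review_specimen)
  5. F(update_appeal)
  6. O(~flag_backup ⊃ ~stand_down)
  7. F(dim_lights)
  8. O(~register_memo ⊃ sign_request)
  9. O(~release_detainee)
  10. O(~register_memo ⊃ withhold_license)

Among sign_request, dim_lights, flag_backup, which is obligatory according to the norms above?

flag_backup

Premise 9 states O(~release_detainee) outright.
Premise 1 is O(withhold_license ⊃ release_detainee); contrapositively O(~release_detainee ⊃ ~withhold_license). Since O(~release_detainee) holds, K gives O(~withhold_license).
The contrapositive of premise 10 (O(~register_memo ⊃ withhold_license)) is O(~withhold_license ⊃ register_memo), and O(~withhold_license) is already established, so O(register_memo).
Premise 2, O(obtain_consent ⊃ ~register_memo), contraposes to O(register_memo ⊃ ~obtain_consent); with O(register_memo) we get O(~obtain_consent).
Applying K to premise 3 (O(~obtain_consent ⊃ stand_down)) and O(~obtain_consent) yields O(stand_down).
Premise 6 is O(~flag_backup ⊃ ~stand_down); contrapositively O(stand_down ⊃ flag_backup). Since O(stand_down) holds, K gives O(flag_backup).
So O(flag_backup) holds — flag_backup is obligatory. None of the other listed options is made obligatory by any chain of premises.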